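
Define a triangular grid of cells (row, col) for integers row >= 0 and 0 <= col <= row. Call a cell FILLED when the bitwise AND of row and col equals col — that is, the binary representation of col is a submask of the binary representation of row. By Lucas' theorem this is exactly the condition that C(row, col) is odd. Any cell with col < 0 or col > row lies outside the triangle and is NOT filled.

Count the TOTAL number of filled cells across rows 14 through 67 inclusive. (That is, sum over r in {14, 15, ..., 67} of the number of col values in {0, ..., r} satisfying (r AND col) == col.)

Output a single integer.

r14=1110 pc3: +8 =8
r15=1111 pc4: +16 =24
r16=10000 pc1: +2 =26
r17=10001 pc2: +4 =30
r18=10010 pc2: +4 =34
r19=10011 pc3: +8 =42
r20=10100 pc2: +4 =46
r21=10101 pc3: +8 =54
r22=10110 pc3: +8 =62
r23=10111 pc4: +16 =78
r24=11000 pc2: +4 =82
r25=11001 pc3: +8 =90
r26=11010 pc3: +8 =98
r27=11011 pc4: +16 =114
r28=11100 pc3: +8 =122
r29=11101 pc4: +16 =138
r30=11110 pc4: +16 =154
r31=11111 pc5: +32 =186
r32=100000 pc1: +2 =188
r33=100001 pc2: +4 =192
r34=100010 pc2: +4 =196
r35=100011 pc3: +8 =204
r36=100100 pc2: +4 =208
r37=100101 pc3: +8 =216
r38=100110 pc3: +8 =224
r39=100111 pc4: +16 =240
r40=101000 pc2: +4 =244
r41=101001 pc3: +8 =252
r42=101010 pc3: +8 =260
r43=101011 pc4: +16 =276
r44=101100 pc3: +8 =284
r45=101101 pc4: +16 =300
r46=101110 pc4: +16 =316
r47=101111 pc5: +32 =348
r48=110000 pc2: +4 =352
r49=110001 pc3: +8 =360
r50=110010 pc3: +8 =368
r51=110011 pc4: +16 =384
r52=110100 pc3: +8 =392
r53=110101 pc4: +16 =408
r54=110110 pc4: +16 =424
r55=110111 pc5: +32 =456
r56=111000 pc3: +8 =464
r57=111001 pc4: +16 =480
r58=111010 pc4: +16 =496
r59=111011 pc5: +32 =528
r60=111100 pc4: +16 =544
r61=111101 pc5: +32 =576
r62=111110 pc5: +32 =608
r63=111111 pc6: +64 =672
r64=1000000 pc1: +2 =674
r65=1000001 pc2: +4 =678
r66=1000010 pc2: +4 =682
r67=1000011 pc3: +8 =690

Answer: 690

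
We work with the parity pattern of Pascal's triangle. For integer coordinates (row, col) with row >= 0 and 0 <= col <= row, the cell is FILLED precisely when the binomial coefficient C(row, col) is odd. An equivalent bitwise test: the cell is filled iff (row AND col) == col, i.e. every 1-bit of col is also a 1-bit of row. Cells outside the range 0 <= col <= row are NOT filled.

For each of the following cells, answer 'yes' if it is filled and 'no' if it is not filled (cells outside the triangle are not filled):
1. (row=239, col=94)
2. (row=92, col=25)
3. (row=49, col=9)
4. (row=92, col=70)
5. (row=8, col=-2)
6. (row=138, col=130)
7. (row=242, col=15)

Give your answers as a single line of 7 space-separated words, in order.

Answer: no no no no no yes no

Derivation:
(239,94): row=0b11101111, col=0b1011110, row AND col = 0b1001110 = 78; 78 != 94 -> empty
(92,25): row=0b1011100, col=0b11001, row AND col = 0b11000 = 24; 24 != 25 -> empty
(49,9): row=0b110001, col=0b1001, row AND col = 0b1 = 1; 1 != 9 -> empty
(92,70): row=0b1011100, col=0b1000110, row AND col = 0b1000100 = 68; 68 != 70 -> empty
(8,-2): col outside [0, 8] -> not filled
(138,130): row=0b10001010, col=0b10000010, row AND col = 0b10000010 = 130; 130 == 130 -> filled
(242,15): row=0b11110010, col=0b1111, row AND col = 0b10 = 2; 2 != 15 -> empty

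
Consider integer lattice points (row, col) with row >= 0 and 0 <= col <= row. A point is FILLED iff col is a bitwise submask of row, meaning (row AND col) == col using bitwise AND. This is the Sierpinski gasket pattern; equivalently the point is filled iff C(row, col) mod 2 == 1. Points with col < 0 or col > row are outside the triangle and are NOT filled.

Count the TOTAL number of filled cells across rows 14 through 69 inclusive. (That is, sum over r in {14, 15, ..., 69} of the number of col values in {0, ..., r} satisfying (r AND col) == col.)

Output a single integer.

Answer: 702

Derivation:
r14=1110 pc3: +8 =8
r15=1111 pc4: +16 =24
r16=10000 pc1: +2 =26
r17=10001 pc2: +4 =30
r18=10010 pc2: +4 =34
r19=10011 pc3: +8 =42
r20=10100 pc2: +4 =46
r21=10101 pc3: +8 =54
r22=10110 pc3: +8 =62
r23=10111 pc4: +16 =78
r24=11000 pc2: +4 =82
r25=11001 pc3: +8 =90
r26=11010 pc3: +8 =98
r27=11011 pc4: +16 =114
r28=11100 pc3: +8 =122
r29=11101 pc4: +16 =138
r30=11110 pc4: +16 =154
r31=11111 pc5: +32 =186
r32=100000 pc1: +2 =188
r33=100001 pc2: +4 =192
r34=100010 pc2: +4 =196
r35=100011 pc3: +8 =204
r36=100100 pc2: +4 =208
r37=100101 pc3: +8 =216
r38=100110 pc3: +8 =224
r39=100111 pc4: +16 =240
r40=101000 pc2: +4 =244
r41=101001 pc3: +8 =252
r42=101010 pc3: +8 =260
r43=101011 pc4: +16 =276
r44=101100 pc3: +8 =284
r45=101101 pc4: +16 =300
r46=101110 pc4: +16 =316
r47=101111 pc5: +32 =348
r48=110000 pc2: +4 =352
r49=110001 pc3: +8 =360
r50=110010 pc3: +8 =368
r51=110011 pc4: +16 =384
r52=110100 pc3: +8 =392
r53=110101 pc4: +16 =408
r54=110110 pc4: +16 =424
r55=110111 pc5: +32 =456
r56=111000 pc3: +8 =464
r57=111001 pc4: +16 =480
r58=111010 pc4: +16 =496
r59=111011 pc5: +32 =528
r60=111100 pc4: +16 =544
r61=111101 pc5: +32 =576
r62=111110 pc5: +32 =608
r63=111111 pc6: +64 =672
r64=1000000 pc1: +2 =674
r65=1000001 pc2: +4 =678
r66=1000010 pc2: +4 =682
r67=1000011 pc3: +8 =690
r68=1000100 pc2: +4 =694
r69=1000101 pc3: +8 =702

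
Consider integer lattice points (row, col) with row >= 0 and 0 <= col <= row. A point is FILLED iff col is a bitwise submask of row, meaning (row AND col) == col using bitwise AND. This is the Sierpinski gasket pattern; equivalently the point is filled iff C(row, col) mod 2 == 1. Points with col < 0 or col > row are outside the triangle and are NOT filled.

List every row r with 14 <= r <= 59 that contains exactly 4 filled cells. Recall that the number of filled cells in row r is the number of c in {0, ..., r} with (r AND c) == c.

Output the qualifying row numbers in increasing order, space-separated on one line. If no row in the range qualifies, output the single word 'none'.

Row r has 2^popcount(r) filled cells, so we need popcount(r) = log2(4) = 2.
Scan r = 14..59 and keep those with exactly 2 one-bits:
r=14=1110 popcount=3 -> skip
r=15=1111 popcount=4 -> skip
r=16=10000 popcount=1 -> skip
r=17=10001 popcount=2 -> KEEP
r=18=10010 popcount=2 -> KEEP
r=19=10011 popcount=3 -> skip
r=20=10100 popcount=2 -> KEEP
r=21=10101 popcount=3 -> skip
r=22=10110 popcount=3 -> skip
r=23=10111 popcount=4 -> skip
r=24=11000 popcount=2 -> KEEP
r=25=11001 popcount=3 -> skip
r=26=11010 popcount=3 -> skip
r=27=11011 popcount=4 -> skip
r=28=11100 popcount=3 -> skip
r=29=11101 popcount=4 -> skip
r=30=11110 popcount=4 -> skip
r=31=11111 popcount=5 -> skip
r=32=100000 popcount=1 -> skip
r=33=100001 popcount=2 -> KEEP
r=34=100010 popcount=2 -> KEEP
r=35=100011 popcount=3 -> skip
r=36=100100 popcount=2 -> KEEP
r=37=100101 popcount=3 -> skip
r=38=100110 popcount=3 -> skip
r=39=100111 popcount=4 -> skip
r=40=101000 popcount=2 -> KEEP
r=41=101001 popcount=3 -> skip
r=42=101010 popcount=3 -> skip
r=43=101011 popcount=4 -> skip
r=44=101100 popcount=3 -> skip
r=45=101101 popcount=4 -> skip
r=46=101110 popcount=4 -> skip
r=47=101111 popcount=5 -> skip
r=48=110000 popcount=2 -> KEEP
r=49=110001 popcount=3 -> skip
r=50=110010 popcount=3 -> skip
r=51=110011 popcount=4 -> skip
r=52=110100 popcount=3 -> skip
r=53=110101 popcount=4 -> skip
r=54=110110 popcount=4 -> skip
r=55=110111 popcount=5 -> skip
r=56=111000 popcount=3 -> skip
r=57=111001 popcount=4 -> skip
r=58=111010 popcount=4 -> skip
r=59=111011 popcount=5 -> skip
Kept rows: 17 18 20 24 33 34 36 40 48

Answer: 17 18 20 24 33 34 36 40 48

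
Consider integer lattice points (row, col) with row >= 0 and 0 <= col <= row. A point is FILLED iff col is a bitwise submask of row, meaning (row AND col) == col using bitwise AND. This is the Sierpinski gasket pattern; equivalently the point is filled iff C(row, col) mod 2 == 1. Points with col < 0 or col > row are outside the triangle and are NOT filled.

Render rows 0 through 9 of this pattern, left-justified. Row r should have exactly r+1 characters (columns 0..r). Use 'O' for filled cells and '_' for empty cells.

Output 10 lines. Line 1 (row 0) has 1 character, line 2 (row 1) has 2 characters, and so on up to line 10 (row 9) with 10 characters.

Answer: O
OO
O_O
OOOO
O___O
OO__OO
O_O_O_O
OOOOOOOO
O_______O
OO______OO

Derivation:
r0=0: O
r1=1: OO
r2=10: O_O
r3=11: OOOO
r4=100: O___O
r5=101: OO__OO
r6=110: O_O_O_O
r7=111: OOOOOOOO
r8=1000: O_______O
r9=1001: OO______OO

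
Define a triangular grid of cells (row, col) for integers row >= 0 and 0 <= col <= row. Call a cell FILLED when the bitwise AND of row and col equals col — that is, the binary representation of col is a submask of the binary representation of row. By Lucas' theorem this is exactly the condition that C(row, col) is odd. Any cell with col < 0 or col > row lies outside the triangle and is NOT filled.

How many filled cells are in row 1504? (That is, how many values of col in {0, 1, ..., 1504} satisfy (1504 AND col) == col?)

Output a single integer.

1504 in binary = 10111100000
popcount(1504) = number of 1-bits in 10111100000 = 5
A col c satisfies (1504 AND c) == c iff every set bit of c is also set in 1504; each of the 5 set bits of 1504 can independently be on or off in c.
count = 2^5 = 32

Answer: 32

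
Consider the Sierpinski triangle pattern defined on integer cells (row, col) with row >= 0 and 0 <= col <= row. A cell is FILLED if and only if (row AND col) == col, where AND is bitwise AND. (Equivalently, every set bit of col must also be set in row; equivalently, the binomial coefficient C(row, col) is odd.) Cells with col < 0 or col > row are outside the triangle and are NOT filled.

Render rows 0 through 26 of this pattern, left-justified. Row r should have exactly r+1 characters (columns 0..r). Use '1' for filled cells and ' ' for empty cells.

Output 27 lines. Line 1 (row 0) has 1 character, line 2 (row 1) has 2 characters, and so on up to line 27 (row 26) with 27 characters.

Answer: 1
11
1 1
1111
1   1
11  11
1 1 1 1
11111111
1       1
11      11
1 1     1 1
1111    1111
1   1   1   1
11  11  11  11
1 1 1 1 1 1 1 1
1111111111111111
1               1
11              11
1 1             1 1
1111            1111
1   1           1   1
11  11          11  11
1 1 1 1         1 1 1 1
11111111        11111111
1       1       1       1
11      11      11      11
1 1     1 1     1 1     1 1

Derivation:
r0=0: 1
r1=1: 11
r2=10: 1 1
r3=11: 1111
r4=100: 1   1
r5=101: 11  11
r6=110: 1 1 1 1
r7=111: 11111111
r8=1000: 1       1
r9=1001: 11      11
r10=1010: 1 1     1 1
r11=1011: 1111    1111
r12=1100: 1   1   1   1
r13=1101: 11  11  11  11
r14=1110: 1 1 1 1 1 1 1 1
r15=1111: 1111111111111111
r16=10000: 1               1
r17=10001: 11              11
r18=10010: 1 1             1 1
r19=10011: 1111            1111
r20=10100: 1   1           1   1
r21=10101: 11  11          11  11
r22=10110: 1 1 1 1         1 1 1 1
r23=10111: 11111111        11111111
r24=11000: 1       1       1       1
r25=11001: 11      11      11      11
r26=11010: 1 1     1 1     1 1     1 1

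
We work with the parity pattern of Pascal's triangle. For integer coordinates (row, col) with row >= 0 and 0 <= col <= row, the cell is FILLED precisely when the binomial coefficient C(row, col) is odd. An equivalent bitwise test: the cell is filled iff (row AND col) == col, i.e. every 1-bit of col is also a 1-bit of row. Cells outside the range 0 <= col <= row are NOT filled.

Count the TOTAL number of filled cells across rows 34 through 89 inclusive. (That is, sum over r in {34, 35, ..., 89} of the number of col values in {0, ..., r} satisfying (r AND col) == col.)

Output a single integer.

Answer: 774

Derivation:
r34=100010 pc2: +4 =4
r35=100011 pc3: +8 =12
r36=100100 pc2: +4 =16
r37=100101 pc3: +8 =24
r38=100110 pc3: +8 =32
r39=100111 pc4: +16 =48
r40=101000 pc2: +4 =52
r41=101001 pc3: +8 =60
r42=101010 pc3: +8 =68
r43=101011 pc4: +16 =84
r44=101100 pc3: +8 =92
r45=101101 pc4: +16 =108
r46=101110 pc4: +16 =124
r47=101111 pc5: +32 =156
r48=110000 pc2: +4 =160
r49=110001 pc3: +8 =168
r50=110010 pc3: +8 =176
r51=110011 pc4: +16 =192
r52=110100 pc3: +8 =200
r53=110101 pc4: +16 =216
r54=110110 pc4: +16 =232
r55=110111 pc5: +32 =264
r56=111000 pc3: +8 =272
r57=111001 pc4: +16 =288
r58=111010 pc4: +16 =304
r59=111011 pc5: +32 =336
r60=111100 pc4: +16 =352
r61=111101 pc5: +32 =384
r62=111110 pc5: +32 =416
r63=111111 pc6: +64 =480
r64=1000000 pc1: +2 =482
r65=1000001 pc2: +4 =486
r66=1000010 pc2: +4 =490
r67=1000011 pc3: +8 =498
r68=1000100 pc2: +4 =502
r69=1000101 pc3: +8 =510
r70=1000110 pc3: +8 =518
r71=1000111 pc4: +16 =534
r72=1001000 pc2: +4 =538
r73=1001001 pc3: +8 =546
r74=1001010 pc3: +8 =554
r75=1001011 pc4: +16 =570
r76=1001100 pc3: +8 =578
r77=1001101 pc4: +16 =594
r78=1001110 pc4: +16 =610
r79=1001111 pc5: +32 =642
r80=1010000 pc2: +4 =646
r81=1010001 pc3: +8 =654
r82=1010010 pc3: +8 =662
r83=1010011 pc4: +16 =678
r84=1010100 pc3: +8 =686
r85=1010101 pc4: +16 =702
r86=1010110 pc4: +16 =718
r87=1010111 pc5: +32 =750
r88=1011000 pc3: +8 =758
r89=1011001 pc4: +16 =774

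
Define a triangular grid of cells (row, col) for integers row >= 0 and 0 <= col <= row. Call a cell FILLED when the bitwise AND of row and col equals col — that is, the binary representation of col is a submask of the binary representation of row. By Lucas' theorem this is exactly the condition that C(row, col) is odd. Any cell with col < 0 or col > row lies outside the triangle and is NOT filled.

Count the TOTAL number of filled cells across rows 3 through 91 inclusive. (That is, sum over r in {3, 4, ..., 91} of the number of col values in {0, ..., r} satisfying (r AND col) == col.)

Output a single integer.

Answer: 1066

Derivation:
r3=11 pc2: +4 =4
r4=100 pc1: +2 =6
r5=101 pc2: +4 =10
r6=110 pc2: +4 =14
r7=111 pc3: +8 =22
r8=1000 pc1: +2 =24
r9=1001 pc2: +4 =28
r10=1010 pc2: +4 =32
r11=1011 pc3: +8 =40
r12=1100 pc2: +4 =44
r13=1101 pc3: +8 =52
r14=1110 pc3: +8 =60
r15=1111 pc4: +16 =76
r16=10000 pc1: +2 =78
r17=10001 pc2: +4 =82
r18=10010 pc2: +4 =86
r19=10011 pc3: +8 =94
r20=10100 pc2: +4 =98
r21=10101 pc3: +8 =106
r22=10110 pc3: +8 =114
r23=10111 pc4: +16 =130
r24=11000 pc2: +4 =134
r25=11001 pc3: +8 =142
r26=11010 pc3: +8 =150
r27=11011 pc4: +16 =166
r28=11100 pc3: +8 =174
r29=11101 pc4: +16 =190
r30=11110 pc4: +16 =206
r31=11111 pc5: +32 =238
r32=100000 pc1: +2 =240
r33=100001 pc2: +4 =244
r34=100010 pc2: +4 =248
r35=100011 pc3: +8 =256
r36=100100 pc2: +4 =260
r37=100101 pc3: +8 =268
r38=100110 pc3: +8 =276
r39=100111 pc4: +16 =292
r40=101000 pc2: +4 =296
r41=101001 pc3: +8 =304
r42=101010 pc3: +8 =312
r43=101011 pc4: +16 =328
r44=101100 pc3: +8 =336
r45=101101 pc4: +16 =352
r46=101110 pc4: +16 =368
r47=101111 pc5: +32 =400
r48=110000 pc2: +4 =404
r49=110001 pc3: +8 =412
r50=110010 pc3: +8 =420
r51=110011 pc4: +16 =436
r52=110100 pc3: +8 =444
r53=110101 pc4: +16 =460
r54=110110 pc4: +16 =476
r55=110111 pc5: +32 =508
r56=111000 pc3: +8 =516
r57=111001 pc4: +16 =532
r58=111010 pc4: +16 =548
r59=111011 pc5: +32 =580
r60=111100 pc4: +16 =596
r61=111101 pc5: +32 =628
r62=111110 pc5: +32 =660
r63=111111 pc6: +64 =724
r64=1000000 pc1: +2 =726
r65=1000001 pc2: +4 =730
r66=1000010 pc2: +4 =734
r67=1000011 pc3: +8 =742
r68=1000100 pc2: +4 =746
r69=1000101 pc3: +8 =754
r70=1000110 pc3: +8 =762
r71=1000111 pc4: +16 =778
r72=1001000 pc2: +4 =782
r73=1001001 pc3: +8 =790
r74=1001010 pc3: +8 =798
r75=1001011 pc4: +16 =814
r76=1001100 pc3: +8 =822
r77=1001101 pc4: +16 =838
r78=1001110 pc4: +16 =854
r79=1001111 pc5: +32 =886
r80=1010000 pc2: +4 =890
r81=1010001 pc3: +8 =898
r82=1010010 pc3: +8 =906
r83=1010011 pc4: +16 =922
r84=1010100 pc3: +8 =930
r85=1010101 pc4: +16 =946
r86=1010110 pc4: +16 =962
r87=1010111 pc5: +32 =994
r88=1011000 pc3: +8 =1002
r89=1011001 pc4: +16 =1018
r90=1011010 pc4: +16 =1034
r91=1011011 pc5: +32 =1066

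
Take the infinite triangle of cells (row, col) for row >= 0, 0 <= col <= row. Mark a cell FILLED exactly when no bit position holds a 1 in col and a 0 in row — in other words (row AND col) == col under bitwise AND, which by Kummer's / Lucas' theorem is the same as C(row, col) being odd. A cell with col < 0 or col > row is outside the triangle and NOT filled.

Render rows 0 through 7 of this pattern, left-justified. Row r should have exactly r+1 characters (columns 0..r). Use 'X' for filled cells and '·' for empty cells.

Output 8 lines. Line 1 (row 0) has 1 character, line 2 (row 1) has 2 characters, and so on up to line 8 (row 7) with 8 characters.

Answer: X
XX
X·X
XXXX
X···X
XX··XX
X·X·X·X
XXXXXXXX

Derivation:
r0=0: X
r1=1: XX
r2=10: X·X
r3=11: XXXX
r4=100: X···X
r5=101: XX··XX
r6=110: X·X·X·X
r7=111: XXXXXXXX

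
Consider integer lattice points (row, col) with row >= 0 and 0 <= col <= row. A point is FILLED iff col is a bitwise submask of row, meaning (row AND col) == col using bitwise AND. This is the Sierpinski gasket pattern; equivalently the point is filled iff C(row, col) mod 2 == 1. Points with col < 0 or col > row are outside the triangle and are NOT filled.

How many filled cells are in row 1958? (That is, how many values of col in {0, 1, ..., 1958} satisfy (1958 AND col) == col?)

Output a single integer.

1958 in binary = 11110100110
popcount(1958) = number of 1-bits in 11110100110 = 7
A col c satisfies (1958 AND c) == c iff every set bit of c is also set in 1958; each of the 7 set bits of 1958 can independently be on or off in c.
count = 2^7 = 128

Answer: 128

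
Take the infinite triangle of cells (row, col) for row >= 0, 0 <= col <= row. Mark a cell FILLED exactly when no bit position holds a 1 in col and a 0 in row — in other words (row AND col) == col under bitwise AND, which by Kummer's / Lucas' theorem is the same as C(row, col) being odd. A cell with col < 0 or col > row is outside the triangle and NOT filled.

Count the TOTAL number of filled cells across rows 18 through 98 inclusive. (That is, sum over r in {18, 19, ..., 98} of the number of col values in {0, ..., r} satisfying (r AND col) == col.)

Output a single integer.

r18=10010 pc2: +4 =4
r19=10011 pc3: +8 =12
r20=10100 pc2: +4 =16
r21=10101 pc3: +8 =24
r22=10110 pc3: +8 =32
r23=10111 pc4: +16 =48
r24=11000 pc2: +4 =52
r25=11001 pc3: +8 =60
r26=11010 pc3: +8 =68
r27=11011 pc4: +16 =84
r28=11100 pc3: +8 =92
r29=11101 pc4: +16 =108
r30=11110 pc4: +16 =124
r31=11111 pc5: +32 =156
r32=100000 pc1: +2 =158
r33=100001 pc2: +4 =162
r34=100010 pc2: +4 =166
r35=100011 pc3: +8 =174
r36=100100 pc2: +4 =178
r37=100101 pc3: +8 =186
r38=100110 pc3: +8 =194
r39=100111 pc4: +16 =210
r40=101000 pc2: +4 =214
r41=101001 pc3: +8 =222
r42=101010 pc3: +8 =230
r43=101011 pc4: +16 =246
r44=101100 pc3: +8 =254
r45=101101 pc4: +16 =270
r46=101110 pc4: +16 =286
r47=101111 pc5: +32 =318
r48=110000 pc2: +4 =322
r49=110001 pc3: +8 =330
r50=110010 pc3: +8 =338
r51=110011 pc4: +16 =354
r52=110100 pc3: +8 =362
r53=110101 pc4: +16 =378
r54=110110 pc4: +16 =394
r55=110111 pc5: +32 =426
r56=111000 pc3: +8 =434
r57=111001 pc4: +16 =450
r58=111010 pc4: +16 =466
r59=111011 pc5: +32 =498
r60=111100 pc4: +16 =514
r61=111101 pc5: +32 =546
r62=111110 pc5: +32 =578
r63=111111 pc6: +64 =642
r64=1000000 pc1: +2 =644
r65=1000001 pc2: +4 =648
r66=1000010 pc2: +4 =652
r67=1000011 pc3: +8 =660
r68=1000100 pc2: +4 =664
r69=1000101 pc3: +8 =672
r70=1000110 pc3: +8 =680
r71=1000111 pc4: +16 =696
r72=1001000 pc2: +4 =700
r73=1001001 pc3: +8 =708
r74=1001010 pc3: +8 =716
r75=1001011 pc4: +16 =732
r76=1001100 pc3: +8 =740
r77=1001101 pc4: +16 =756
r78=1001110 pc4: +16 =772
r79=1001111 pc5: +32 =804
r80=1010000 pc2: +4 =808
r81=1010001 pc3: +8 =816
r82=1010010 pc3: +8 =824
r83=1010011 pc4: +16 =840
r84=1010100 pc3: +8 =848
r85=1010101 pc4: +16 =864
r86=1010110 pc4: +16 =880
r87=1010111 pc5: +32 =912
r88=1011000 pc3: +8 =920
r89=1011001 pc4: +16 =936
r90=1011010 pc4: +16 =952
r91=1011011 pc5: +32 =984
r92=1011100 pc4: +16 =1000
r93=1011101 pc5: +32 =1032
r94=1011110 pc5: +32 =1064
r95=1011111 pc6: +64 =1128
r96=1100000 pc2: +4 =1132
r97=1100001 pc3: +8 =1140
r98=1100010 pc3: +8 =1148

Answer: 1148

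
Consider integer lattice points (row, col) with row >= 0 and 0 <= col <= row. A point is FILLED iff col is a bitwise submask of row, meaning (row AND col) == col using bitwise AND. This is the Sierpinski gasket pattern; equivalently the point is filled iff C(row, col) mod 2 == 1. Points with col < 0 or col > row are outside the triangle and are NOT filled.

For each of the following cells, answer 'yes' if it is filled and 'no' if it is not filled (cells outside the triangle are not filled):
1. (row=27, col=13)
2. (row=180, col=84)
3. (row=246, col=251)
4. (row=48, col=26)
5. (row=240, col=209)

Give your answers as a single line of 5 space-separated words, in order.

(27,13): row=0b11011, col=0b1101, row AND col = 0b1001 = 9; 9 != 13 -> empty
(180,84): row=0b10110100, col=0b1010100, row AND col = 0b10100 = 20; 20 != 84 -> empty
(246,251): col outside [0, 246] -> not filled
(48,26): row=0b110000, col=0b11010, row AND col = 0b10000 = 16; 16 != 26 -> empty
(240,209): row=0b11110000, col=0b11010001, row AND col = 0b11010000 = 208; 208 != 209 -> empty

Answer: no no no no no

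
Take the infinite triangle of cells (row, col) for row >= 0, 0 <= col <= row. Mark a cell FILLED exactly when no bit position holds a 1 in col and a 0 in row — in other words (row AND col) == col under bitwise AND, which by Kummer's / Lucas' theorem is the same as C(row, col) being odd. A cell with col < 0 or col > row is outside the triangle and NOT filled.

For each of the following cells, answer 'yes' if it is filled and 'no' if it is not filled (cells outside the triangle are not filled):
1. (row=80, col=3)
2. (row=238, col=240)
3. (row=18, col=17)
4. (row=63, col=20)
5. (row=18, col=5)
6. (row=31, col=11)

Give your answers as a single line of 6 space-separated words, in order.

(80,3): row=0b1010000, col=0b11, row AND col = 0b0 = 0; 0 != 3 -> empty
(238,240): col outside [0, 238] -> not filled
(18,17): row=0b10010, col=0b10001, row AND col = 0b10000 = 16; 16 != 17 -> empty
(63,20): row=0b111111, col=0b10100, row AND col = 0b10100 = 20; 20 == 20 -> filled
(18,5): row=0b10010, col=0b101, row AND col = 0b0 = 0; 0 != 5 -> empty
(31,11): row=0b11111, col=0b1011, row AND col = 0b1011 = 11; 11 == 11 -> filled

Answer: no no no yes no yes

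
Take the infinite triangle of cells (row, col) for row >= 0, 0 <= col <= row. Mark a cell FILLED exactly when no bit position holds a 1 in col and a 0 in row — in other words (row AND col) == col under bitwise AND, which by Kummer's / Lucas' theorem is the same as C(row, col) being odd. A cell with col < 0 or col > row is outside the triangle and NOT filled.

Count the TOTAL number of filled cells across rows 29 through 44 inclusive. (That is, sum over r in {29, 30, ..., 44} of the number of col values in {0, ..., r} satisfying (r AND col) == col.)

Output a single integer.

Answer: 162

Derivation:
r29=11101 pc4: +16 =16
r30=11110 pc4: +16 =32
r31=11111 pc5: +32 =64
r32=100000 pc1: +2 =66
r33=100001 pc2: +4 =70
r34=100010 pc2: +4 =74
r35=100011 pc3: +8 =82
r36=100100 pc2: +4 =86
r37=100101 pc3: +8 =94
r38=100110 pc3: +8 =102
r39=100111 pc4: +16 =118
r40=101000 pc2: +4 =122
r41=101001 pc3: +8 =130
r42=101010 pc3: +8 =138
r43=101011 pc4: +16 =154
r44=101100 pc3: +8 =162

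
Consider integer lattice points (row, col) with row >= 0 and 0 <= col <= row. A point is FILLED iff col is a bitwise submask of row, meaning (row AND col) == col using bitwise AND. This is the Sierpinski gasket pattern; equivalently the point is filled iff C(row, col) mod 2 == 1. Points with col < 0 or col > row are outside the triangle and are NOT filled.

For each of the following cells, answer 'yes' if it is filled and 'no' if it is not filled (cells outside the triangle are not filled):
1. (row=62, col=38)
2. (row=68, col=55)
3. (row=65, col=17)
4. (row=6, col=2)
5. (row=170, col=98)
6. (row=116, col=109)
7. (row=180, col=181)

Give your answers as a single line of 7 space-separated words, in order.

Answer: yes no no yes no no no

Derivation:
(62,38): row=0b111110, col=0b100110, row AND col = 0b100110 = 38; 38 == 38 -> filled
(68,55): row=0b1000100, col=0b110111, row AND col = 0b100 = 4; 4 != 55 -> empty
(65,17): row=0b1000001, col=0b10001, row AND col = 0b1 = 1; 1 != 17 -> empty
(6,2): row=0b110, col=0b10, row AND col = 0b10 = 2; 2 == 2 -> filled
(170,98): row=0b10101010, col=0b1100010, row AND col = 0b100010 = 34; 34 != 98 -> empty
(116,109): row=0b1110100, col=0b1101101, row AND col = 0b1100100 = 100; 100 != 109 -> empty
(180,181): col outside [0, 180] -> not filled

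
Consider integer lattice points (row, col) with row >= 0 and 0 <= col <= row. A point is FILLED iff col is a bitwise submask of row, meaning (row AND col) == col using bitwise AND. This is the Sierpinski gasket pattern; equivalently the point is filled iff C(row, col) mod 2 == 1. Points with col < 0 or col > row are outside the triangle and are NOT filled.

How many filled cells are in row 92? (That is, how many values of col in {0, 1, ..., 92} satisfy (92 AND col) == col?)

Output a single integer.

92 in binary = 1011100
popcount(92) = number of 1-bits in 1011100 = 4
A col c satisfies (92 AND c) == c iff every set bit of c is also set in 92; each of the 4 set bits of 92 can independently be on or off in c.
count = 2^4 = 16

Answer: 16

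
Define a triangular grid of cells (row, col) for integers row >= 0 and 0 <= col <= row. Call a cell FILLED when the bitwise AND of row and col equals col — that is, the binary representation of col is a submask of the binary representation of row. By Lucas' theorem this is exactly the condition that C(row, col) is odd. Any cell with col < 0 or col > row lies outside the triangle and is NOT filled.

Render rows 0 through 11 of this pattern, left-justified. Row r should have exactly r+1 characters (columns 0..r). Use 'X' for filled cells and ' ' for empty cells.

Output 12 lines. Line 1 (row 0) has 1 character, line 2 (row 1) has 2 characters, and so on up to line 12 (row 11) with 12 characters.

Answer: X
XX
X X
XXXX
X   X
XX  XX
X X X X
XXXXXXXX
X       X
XX      XX
X X     X X
XXXX    XXXX

Derivation:
r0=0: X
r1=1: XX
r2=10: X X
r3=11: XXXX
r4=100: X   X
r5=101: XX  XX
r6=110: X X X X
r7=111: XXXXXXXX
r8=1000: X       X
r9=1001: XX      XX
r10=1010: X X     X X
r11=1011: XXXX    XXXX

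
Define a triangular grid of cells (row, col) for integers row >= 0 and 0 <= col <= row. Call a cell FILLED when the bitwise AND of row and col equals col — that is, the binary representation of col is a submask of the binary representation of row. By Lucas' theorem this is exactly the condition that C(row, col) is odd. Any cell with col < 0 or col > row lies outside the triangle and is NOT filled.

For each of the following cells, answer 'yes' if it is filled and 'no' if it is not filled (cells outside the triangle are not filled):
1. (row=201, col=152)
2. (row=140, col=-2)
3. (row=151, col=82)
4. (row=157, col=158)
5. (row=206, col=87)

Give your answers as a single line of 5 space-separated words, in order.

(201,152): row=0b11001001, col=0b10011000, row AND col = 0b10001000 = 136; 136 != 152 -> empty
(140,-2): col outside [0, 140] -> not filled
(151,82): row=0b10010111, col=0b1010010, row AND col = 0b10010 = 18; 18 != 82 -> empty
(157,158): col outside [0, 157] -> not filled
(206,87): row=0b11001110, col=0b1010111, row AND col = 0b1000110 = 70; 70 != 87 -> empty

Answer: no no no no no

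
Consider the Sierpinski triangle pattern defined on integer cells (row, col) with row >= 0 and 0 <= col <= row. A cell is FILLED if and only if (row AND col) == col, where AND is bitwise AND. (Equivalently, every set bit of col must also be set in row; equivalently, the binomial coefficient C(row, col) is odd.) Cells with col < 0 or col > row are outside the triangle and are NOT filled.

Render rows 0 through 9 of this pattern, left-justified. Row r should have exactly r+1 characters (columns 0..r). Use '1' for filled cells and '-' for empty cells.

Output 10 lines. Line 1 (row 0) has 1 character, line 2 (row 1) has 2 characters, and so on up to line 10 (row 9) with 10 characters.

r0=0: 1
r1=1: 11
r2=10: 1-1
r3=11: 1111
r4=100: 1---1
r5=101: 11--11
r6=110: 1-1-1-1
r7=111: 11111111
r8=1000: 1-------1
r9=1001: 11------11

Answer: 1
11
1-1
1111
1---1
11--11
1-1-1-1
11111111
1-------1
11------11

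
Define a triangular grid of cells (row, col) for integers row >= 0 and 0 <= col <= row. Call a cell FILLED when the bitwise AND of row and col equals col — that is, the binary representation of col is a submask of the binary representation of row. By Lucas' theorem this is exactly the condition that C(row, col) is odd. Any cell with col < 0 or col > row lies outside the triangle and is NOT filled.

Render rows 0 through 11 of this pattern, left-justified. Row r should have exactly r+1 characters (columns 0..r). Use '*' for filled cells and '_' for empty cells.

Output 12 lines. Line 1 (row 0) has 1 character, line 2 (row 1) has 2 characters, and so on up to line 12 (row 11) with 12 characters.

Answer: *
**
*_*
****
*___*
**__**
*_*_*_*
********
*_______*
**______**
*_*_____*_*
****____****

Derivation:
r0=0: *
r1=1: **
r2=10: *_*
r3=11: ****
r4=100: *___*
r5=101: **__**
r6=110: *_*_*_*
r7=111: ********
r8=1000: *_______*
r9=1001: **______**
r10=1010: *_*_____*_*
r11=1011: ****____****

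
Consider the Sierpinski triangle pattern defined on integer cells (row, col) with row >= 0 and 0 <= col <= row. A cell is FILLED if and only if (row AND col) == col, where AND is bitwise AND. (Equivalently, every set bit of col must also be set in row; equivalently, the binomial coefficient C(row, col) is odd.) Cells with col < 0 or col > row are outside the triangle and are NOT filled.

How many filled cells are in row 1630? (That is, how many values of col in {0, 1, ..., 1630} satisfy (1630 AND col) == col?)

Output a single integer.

1630 in binary = 11001011110
popcount(1630) = number of 1-bits in 11001011110 = 7
A col c satisfies (1630 AND c) == c iff every set bit of c is also set in 1630; each of the 7 set bits of 1630 can independently be on or off in c.
count = 2^7 = 128

Answer: 128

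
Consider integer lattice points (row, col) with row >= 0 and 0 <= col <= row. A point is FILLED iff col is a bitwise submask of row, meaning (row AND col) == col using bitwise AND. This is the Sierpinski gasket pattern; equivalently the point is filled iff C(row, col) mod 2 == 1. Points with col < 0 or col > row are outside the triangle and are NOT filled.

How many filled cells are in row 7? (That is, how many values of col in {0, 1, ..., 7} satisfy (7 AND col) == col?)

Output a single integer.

Answer: 8

Derivation:
7 in binary = 111
popcount(7) = number of 1-bits in 111 = 3
A col c satisfies (7 AND c) == c iff every set bit of c is also set in 7; each of the 3 set bits of 7 can independently be on or off in c.
count = 2^3 = 8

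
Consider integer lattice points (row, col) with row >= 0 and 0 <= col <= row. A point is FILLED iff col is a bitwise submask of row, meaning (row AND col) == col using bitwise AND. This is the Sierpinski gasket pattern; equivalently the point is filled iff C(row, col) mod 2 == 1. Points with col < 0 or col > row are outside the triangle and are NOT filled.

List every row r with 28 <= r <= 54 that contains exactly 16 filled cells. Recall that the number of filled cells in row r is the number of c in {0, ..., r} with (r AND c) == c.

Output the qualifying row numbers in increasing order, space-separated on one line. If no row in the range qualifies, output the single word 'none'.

Answer: 29 30 39 43 45 46 51 53 54

Derivation:
Row r has 2^popcount(r) filled cells, so we need popcount(r) = log2(16) = 4.
Scan r = 28..54 and keep those with exactly 4 one-bits:
r=28=11100 popcount=3 -> skip
r=29=11101 popcount=4 -> KEEP
r=30=11110 popcount=4 -> KEEP
r=31=11111 popcount=5 -> skip
r=32=100000 popcount=1 -> skip
r=33=100001 popcount=2 -> skip
r=34=100010 popcount=2 -> skip
r=35=100011 popcount=3 -> skip
r=36=100100 popcount=2 -> skip
r=37=100101 popcount=3 -> skip
r=38=100110 popcount=3 -> skip
r=39=100111 popcount=4 -> KEEP
r=40=101000 popcount=2 -> skip
r=41=101001 popcount=3 -> skip
r=42=101010 popcount=3 -> skip
r=43=101011 popcount=4 -> KEEP
r=44=101100 popcount=3 -> skip
r=45=101101 popcount=4 -> KEEP
r=46=101110 popcount=4 -> KEEP
r=47=101111 popcount=5 -> skip
r=48=110000 popcount=2 -> skip
r=49=110001 popcount=3 -> skip
r=50=110010 popcount=3 -> skip
r=51=110011 popcount=4 -> KEEP
r=52=110100 popcount=3 -> skip
r=53=110101 popcount=4 -> KEEP
r=54=110110 popcount=4 -> KEEP
Kept rows: 29 30 39 43 45 46 51 53 54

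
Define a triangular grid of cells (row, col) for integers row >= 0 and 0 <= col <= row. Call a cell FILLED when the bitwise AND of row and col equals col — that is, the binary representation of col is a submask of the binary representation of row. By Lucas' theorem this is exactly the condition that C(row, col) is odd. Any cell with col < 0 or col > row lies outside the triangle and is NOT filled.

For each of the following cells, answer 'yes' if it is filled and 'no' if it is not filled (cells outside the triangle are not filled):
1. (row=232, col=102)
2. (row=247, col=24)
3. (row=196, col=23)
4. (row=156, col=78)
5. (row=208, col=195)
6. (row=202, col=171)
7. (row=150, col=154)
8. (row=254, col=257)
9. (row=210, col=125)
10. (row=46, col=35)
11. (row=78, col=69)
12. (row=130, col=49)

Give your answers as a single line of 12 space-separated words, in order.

Answer: no no no no no no no no no no no no

Derivation:
(232,102): row=0b11101000, col=0b1100110, row AND col = 0b1100000 = 96; 96 != 102 -> empty
(247,24): row=0b11110111, col=0b11000, row AND col = 0b10000 = 16; 16 != 24 -> empty
(196,23): row=0b11000100, col=0b10111, row AND col = 0b100 = 4; 4 != 23 -> empty
(156,78): row=0b10011100, col=0b1001110, row AND col = 0b1100 = 12; 12 != 78 -> empty
(208,195): row=0b11010000, col=0b11000011, row AND col = 0b11000000 = 192; 192 != 195 -> empty
(202,171): row=0b11001010, col=0b10101011, row AND col = 0b10001010 = 138; 138 != 171 -> empty
(150,154): col outside [0, 150] -> not filled
(254,257): col outside [0, 254] -> not filled
(210,125): row=0b11010010, col=0b1111101, row AND col = 0b1010000 = 80; 80 != 125 -> empty
(46,35): row=0b101110, col=0b100011, row AND col = 0b100010 = 34; 34 != 35 -> empty
(78,69): row=0b1001110, col=0b1000101, row AND col = 0b1000100 = 68; 68 != 69 -> empty
(130,49): row=0b10000010, col=0b110001, row AND col = 0b0 = 0; 0 != 49 -> empty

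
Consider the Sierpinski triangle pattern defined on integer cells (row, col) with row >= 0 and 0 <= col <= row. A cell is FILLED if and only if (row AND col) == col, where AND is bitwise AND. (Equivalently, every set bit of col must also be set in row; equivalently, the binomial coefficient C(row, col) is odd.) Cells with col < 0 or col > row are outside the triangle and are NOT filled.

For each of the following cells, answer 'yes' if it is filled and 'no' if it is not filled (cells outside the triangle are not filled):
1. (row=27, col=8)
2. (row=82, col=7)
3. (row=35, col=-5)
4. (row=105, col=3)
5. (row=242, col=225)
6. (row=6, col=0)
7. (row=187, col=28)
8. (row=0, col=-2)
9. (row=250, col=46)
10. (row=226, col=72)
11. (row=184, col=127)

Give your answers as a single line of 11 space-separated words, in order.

Answer: yes no no no no yes no no no no no

Derivation:
(27,8): row=0b11011, col=0b1000, row AND col = 0b1000 = 8; 8 == 8 -> filled
(82,7): row=0b1010010, col=0b111, row AND col = 0b10 = 2; 2 != 7 -> empty
(35,-5): col outside [0, 35] -> not filled
(105,3): row=0b1101001, col=0b11, row AND col = 0b1 = 1; 1 != 3 -> empty
(242,225): row=0b11110010, col=0b11100001, row AND col = 0b11100000 = 224; 224 != 225 -> empty
(6,0): row=0b110, col=0b0, row AND col = 0b0 = 0; 0 == 0 -> filled
(187,28): row=0b10111011, col=0b11100, row AND col = 0b11000 = 24; 24 != 28 -> empty
(0,-2): col outside [0, 0] -> not filled
(250,46): row=0b11111010, col=0b101110, row AND col = 0b101010 = 42; 42 != 46 -> empty
(226,72): row=0b11100010, col=0b1001000, row AND col = 0b1000000 = 64; 64 != 72 -> empty
(184,127): row=0b10111000, col=0b1111111, row AND col = 0b111000 = 56; 56 != 127 -> empty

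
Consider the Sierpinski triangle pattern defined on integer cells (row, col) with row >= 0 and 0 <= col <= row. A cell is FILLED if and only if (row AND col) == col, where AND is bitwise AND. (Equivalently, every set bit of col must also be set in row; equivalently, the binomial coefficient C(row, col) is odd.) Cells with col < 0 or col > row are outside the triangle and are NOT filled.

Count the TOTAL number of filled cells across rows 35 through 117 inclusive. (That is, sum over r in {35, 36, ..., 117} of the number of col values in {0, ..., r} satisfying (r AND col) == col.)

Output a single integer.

Answer: 1406

Derivation:
r35=100011 pc3: +8 =8
r36=100100 pc2: +4 =12
r37=100101 pc3: +8 =20
r38=100110 pc3: +8 =28
r39=100111 pc4: +16 =44
r40=101000 pc2: +4 =48
r41=101001 pc3: +8 =56
r42=101010 pc3: +8 =64
r43=101011 pc4: +16 =80
r44=101100 pc3: +8 =88
r45=101101 pc4: +16 =104
r46=101110 pc4: +16 =120
r47=101111 pc5: +32 =152
r48=110000 pc2: +4 =156
r49=110001 pc3: +8 =164
r50=110010 pc3: +8 =172
r51=110011 pc4: +16 =188
r52=110100 pc3: +8 =196
r53=110101 pc4: +16 =212
r54=110110 pc4: +16 =228
r55=110111 pc5: +32 =260
r56=111000 pc3: +8 =268
r57=111001 pc4: +16 =284
r58=111010 pc4: +16 =300
r59=111011 pc5: +32 =332
r60=111100 pc4: +16 =348
r61=111101 pc5: +32 =380
r62=111110 pc5: +32 =412
r63=111111 pc6: +64 =476
r64=1000000 pc1: +2 =478
r65=1000001 pc2: +4 =482
r66=1000010 pc2: +4 =486
r67=1000011 pc3: +8 =494
r68=1000100 pc2: +4 =498
r69=1000101 pc3: +8 =506
r70=1000110 pc3: +8 =514
r71=1000111 pc4: +16 =530
r72=1001000 pc2: +4 =534
r73=1001001 pc3: +8 =542
r74=1001010 pc3: +8 =550
r75=1001011 pc4: +16 =566
r76=1001100 pc3: +8 =574
r77=1001101 pc4: +16 =590
r78=1001110 pc4: +16 =606
r79=1001111 pc5: +32 =638
r80=1010000 pc2: +4 =642
r81=1010001 pc3: +8 =650
r82=1010010 pc3: +8 =658
r83=1010011 pc4: +16 =674
r84=1010100 pc3: +8 =682
r85=1010101 pc4: +16 =698
r86=1010110 pc4: +16 =714
r87=1010111 pc5: +32 =746
r88=1011000 pc3: +8 =754
r89=1011001 pc4: +16 =770
r90=1011010 pc4: +16 =786
r91=1011011 pc5: +32 =818
r92=1011100 pc4: +16 =834
r93=1011101 pc5: +32 =866
r94=1011110 pc5: +32 =898
r95=1011111 pc6: +64 =962
r96=1100000 pc2: +4 =966
r97=1100001 pc3: +8 =974
r98=1100010 pc3: +8 =982
r99=1100011 pc4: +16 =998
r100=1100100 pc3: +8 =1006
r101=1100101 pc4: +16 =1022
r102=1100110 pc4: +16 =1038
r103=1100111 pc5: +32 =1070
r104=1101000 pc3: +8 =1078
r105=1101001 pc4: +16 =1094
r106=1101010 pc4: +16 =1110
r107=1101011 pc5: +32 =1142
r108=1101100 pc4: +16 =1158
r109=1101101 pc5: +32 =1190
r110=1101110 pc5: +32 =1222
r111=1101111 pc6: +64 =1286
r112=1110000 pc3: +8 =1294
r113=1110001 pc4: +16 =1310
r114=1110010 pc4: +16 =1326
r115=1110011 pc5: +32 =1358
r116=1110100 pc4: +16 =1374
r117=1110101 pc5: +32 =1406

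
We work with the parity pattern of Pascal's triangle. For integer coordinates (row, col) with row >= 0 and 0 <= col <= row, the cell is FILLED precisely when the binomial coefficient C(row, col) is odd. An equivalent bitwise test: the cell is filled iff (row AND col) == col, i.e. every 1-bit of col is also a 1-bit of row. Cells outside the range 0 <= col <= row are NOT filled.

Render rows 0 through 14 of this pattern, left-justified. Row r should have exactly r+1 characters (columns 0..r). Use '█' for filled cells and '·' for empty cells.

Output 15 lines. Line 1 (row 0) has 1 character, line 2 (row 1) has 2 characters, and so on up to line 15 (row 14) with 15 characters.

r0=0: █
r1=1: ██
r2=10: █·█
r3=11: ████
r4=100: █···█
r5=101: ██··██
r6=110: █·█·█·█
r7=111: ████████
r8=1000: █·······█
r9=1001: ██······██
r10=1010: █·█·····█·█
r11=1011: ████····████
r12=1100: █···█···█···█
r13=1101: ██··██··██··██
r14=1110: █·█·█·█·█·█·█·█

Answer: █
██
█·█
████
█···█
██··██
█·█·█·█
████████
█·······█
██······██
█·█·····█·█
████····████
█···█···█···█
██··██··██··██
█·█·█·█·█·█·█·█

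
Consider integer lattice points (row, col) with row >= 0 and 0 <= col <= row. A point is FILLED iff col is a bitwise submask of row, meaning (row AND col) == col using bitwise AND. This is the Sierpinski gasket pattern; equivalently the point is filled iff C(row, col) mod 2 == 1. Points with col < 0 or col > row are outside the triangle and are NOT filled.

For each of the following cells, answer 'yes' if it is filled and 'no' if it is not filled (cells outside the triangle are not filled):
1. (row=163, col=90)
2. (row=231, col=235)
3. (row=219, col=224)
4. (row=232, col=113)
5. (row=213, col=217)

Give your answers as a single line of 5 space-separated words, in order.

(163,90): row=0b10100011, col=0b1011010, row AND col = 0b10 = 2; 2 != 90 -> empty
(231,235): col outside [0, 231] -> not filled
(219,224): col outside [0, 219] -> not filled
(232,113): row=0b11101000, col=0b1110001, row AND col = 0b1100000 = 96; 96 != 113 -> empty
(213,217): col outside [0, 213] -> not filled

Answer: no no no no no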